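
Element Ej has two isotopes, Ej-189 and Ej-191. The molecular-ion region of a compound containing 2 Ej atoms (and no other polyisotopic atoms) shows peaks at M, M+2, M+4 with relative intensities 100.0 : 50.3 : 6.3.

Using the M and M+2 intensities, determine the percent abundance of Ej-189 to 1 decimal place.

If p is the fraction of Ej that is Ej-189, then I(M+2)/I(M) = [C(2,1)·p^1·(1−p)] / p^2 = 2·(1−p)/p = 50.3/100.0 = 0.5030
(1−p)/p = 0.5030/2 = 0.2515  ⇒  p = 1/(1 + 0.2515) = 0.7990
Ej-189: 79.9%, Ej-191: 20.1%.

79.9%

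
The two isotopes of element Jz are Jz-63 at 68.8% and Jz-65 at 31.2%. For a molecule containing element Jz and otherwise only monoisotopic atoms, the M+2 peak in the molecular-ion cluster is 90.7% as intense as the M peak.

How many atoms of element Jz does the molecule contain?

For n independent Jz atoms, I(M+2)/I(M) = n · (abundance Jz-65) / (abundance Jz-63) = n · 0.312/0.688.
n = 0.907 × 0.688/0.312 = 2.00 ≈ 2

2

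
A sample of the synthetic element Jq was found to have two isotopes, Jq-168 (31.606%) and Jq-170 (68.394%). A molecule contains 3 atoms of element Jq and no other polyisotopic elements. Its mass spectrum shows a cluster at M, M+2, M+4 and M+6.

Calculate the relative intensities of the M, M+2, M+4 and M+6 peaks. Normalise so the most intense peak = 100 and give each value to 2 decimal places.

Each Jq atom is independently Jq-168 (p = 0.31606) or Jq-170 (q = 0.68394); the cluster is the binomial expansion (p + q)^3.
P(M) = 0.31606^3 = 0.031572
P(M+2) = 3 × 0.31606^2 × 0.68394^1 = 0.204964
P(M+4) = 3 × 0.31606^1 × 0.68394^2 = 0.443534
P(M+6) = 0.68394^3 = 0.319929
The M+4 peak is largest (0.443534); scaling to 100 gives 7.12 : 46.21 : 100.00 : 72.13.

7.12 : 46.21 : 100.00 : 72.13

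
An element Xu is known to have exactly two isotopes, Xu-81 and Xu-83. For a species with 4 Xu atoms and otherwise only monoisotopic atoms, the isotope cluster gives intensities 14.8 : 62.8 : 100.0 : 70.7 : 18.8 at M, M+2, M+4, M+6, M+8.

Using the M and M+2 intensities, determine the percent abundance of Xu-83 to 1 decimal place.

51.5%

If p is the fraction of Xu that is Xu-81, then I(M+2)/I(M) = [C(4,1)·p^3·(1−p)] / p^4 = 4·(1−p)/p = 62.8/14.8 = 4.2432
(1−p)/p = 4.2432/4 = 1.0608  ⇒  p = 1/(1 + 1.0608) = 0.4852
Xu-81: 48.5%, Xu-83: 51.5%.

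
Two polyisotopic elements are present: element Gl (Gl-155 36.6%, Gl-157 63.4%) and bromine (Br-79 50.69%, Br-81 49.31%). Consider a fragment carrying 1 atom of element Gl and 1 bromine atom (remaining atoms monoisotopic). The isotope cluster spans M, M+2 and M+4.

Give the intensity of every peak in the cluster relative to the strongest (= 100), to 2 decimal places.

Element Gl pattern (n=1): 0.3660 : 0.6340
Bromine pattern (n=1): 0.5069 : 0.4931
Convolve the two distributions (both contribute in 2-u steps):
  M: 0.3660×0.5069 = 0.185525
  M+2: 0.3660×0.4931 + 0.6340×0.5069 = 0.501849
  M+4: 0.6340×0.4931 = 0.312625
Scale to base peak (0.501849) = 100: 36.97 : 100.00 : 62.29

36.97 : 100.00 : 62.29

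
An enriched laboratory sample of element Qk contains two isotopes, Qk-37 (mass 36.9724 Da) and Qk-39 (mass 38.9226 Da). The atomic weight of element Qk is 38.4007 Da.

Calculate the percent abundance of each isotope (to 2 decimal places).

Qk-37: 26.76%, Qk-39: 73.24%

Let x be the fractional abundance of Qk-37; then Qk-39 has abundance 1 − x.
36.9724·x + 38.9226·(1 − x) = 38.4007
(36.9724 − 38.9226)·x = 38.4007 − 38.9226
x = -0.5219 / -1.9502 = 0.26761 → 26.76% Qk-37, 73.24% Qk-39.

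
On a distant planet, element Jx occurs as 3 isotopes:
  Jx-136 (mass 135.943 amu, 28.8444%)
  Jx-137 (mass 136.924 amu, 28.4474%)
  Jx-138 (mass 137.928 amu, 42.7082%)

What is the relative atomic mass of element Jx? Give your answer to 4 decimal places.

Weight each isotope mass by its fractional abundance: 0.288444 × 135.943 + 0.284474 × 136.924 + 0.427082 × 137.928
= 39.21194 + 38.95132 + 58.90657 = 137.06983 amu

137.0698 amu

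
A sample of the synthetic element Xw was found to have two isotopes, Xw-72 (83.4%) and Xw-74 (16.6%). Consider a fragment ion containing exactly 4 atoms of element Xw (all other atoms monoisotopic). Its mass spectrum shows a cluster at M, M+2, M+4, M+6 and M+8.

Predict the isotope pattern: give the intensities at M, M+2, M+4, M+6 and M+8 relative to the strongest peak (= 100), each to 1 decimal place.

Each Xw atom is independently Xw-72 (p = 0.834) or Xw-74 (q = 0.166); the cluster is the binomial expansion (p + q)^4.
P(M) = 0.834^4 = 0.483798
P(M+2) = 4 × 0.834^3 × 0.166^1 = 0.385182
P(M+4) = 6 × 0.834^2 × 0.166^2 = 0.115000
P(M+6) = 4 × 0.834^1 × 0.166^3 = 0.015260
P(M+8) = 0.166^4 = 0.000759
The M peak is largest (0.483798); scaling to 100 gives 100.0 : 79.6 : 23.8 : 3.2 : 0.2.

100.0 : 79.6 : 23.8 : 3.2 : 0.2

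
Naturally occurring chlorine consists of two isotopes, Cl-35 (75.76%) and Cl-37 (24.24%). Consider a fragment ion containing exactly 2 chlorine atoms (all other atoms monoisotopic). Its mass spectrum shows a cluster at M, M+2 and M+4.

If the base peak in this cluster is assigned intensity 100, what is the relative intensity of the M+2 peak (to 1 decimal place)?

Term probabilities: M 0.5740, M+2 0.3673, M+4 0.0588. Base peak = M.
P(M) = C(2,0) × 0.7576^2 × 0.2424^0 = 1 × 0.57395776 × 1.0000 = 0.573958 (base)
P(M+2) = C(2,1) × 0.7576^1 × 0.2424^1 = 2 × 0.7576 × 0.2424 = 0.367284
Relative intensity = 0.367284 / 0.573958 × 100 = 64.0

64.0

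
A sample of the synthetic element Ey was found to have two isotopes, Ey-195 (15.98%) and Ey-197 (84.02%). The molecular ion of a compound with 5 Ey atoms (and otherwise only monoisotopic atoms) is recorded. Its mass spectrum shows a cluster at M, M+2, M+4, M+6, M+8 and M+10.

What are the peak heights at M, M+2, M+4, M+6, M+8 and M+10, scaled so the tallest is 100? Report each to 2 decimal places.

Expanding (0.1598 + 0.8402)^5:
P(M) = 0.1598^5 = 0.000104
P(M+2) = 5 × 0.1598^4 × 0.8402^1 = 0.002739
P(M+4) = 10 × 0.1598^3 × 0.8402^2 = 0.028807
P(M+6) = 10 × 0.1598^2 × 0.8402^3 = 0.151461
P(M+8) = 5 × 0.1598^1 × 0.8402^4 = 0.398178
P(M+10) = 0.8402^5 = 0.418710
The M+10 peak is largest (0.418710); scaling to 100 gives 0.02 : 0.65 : 6.88 : 36.17 : 95.10 : 100.00.

0.02 : 0.65 : 6.88 : 36.17 : 95.10 : 100.00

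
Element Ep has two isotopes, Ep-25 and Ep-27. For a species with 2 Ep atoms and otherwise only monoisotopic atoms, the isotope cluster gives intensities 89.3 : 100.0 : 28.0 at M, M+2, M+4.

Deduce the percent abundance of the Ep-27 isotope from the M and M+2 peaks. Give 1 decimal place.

35.9%

Write p for the Ep-25 fraction. I(M+2)/I(M) = [C(2,1)·p^1·(1−p)] / p^2 = 2·(1−p)/p = 100.0/89.3 = 1.1198
(1−p)/p = 1.1198/2 = 0.5599  ⇒  p = 1/(1 + 0.5599) = 0.6411
Ep-25: 64.1%, Ep-27: 35.9%.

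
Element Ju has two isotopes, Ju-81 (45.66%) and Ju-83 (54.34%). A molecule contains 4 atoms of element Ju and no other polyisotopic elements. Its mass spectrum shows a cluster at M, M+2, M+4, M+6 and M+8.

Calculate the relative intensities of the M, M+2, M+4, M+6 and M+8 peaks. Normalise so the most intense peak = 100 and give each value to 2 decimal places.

11.77 : 56.02 : 100.00 : 79.34 : 23.61

The 4 Ju atoms are independent, so intensities follow the terms of (0.4566 + 0.5434)^4.
P(M) = 0.4566^4 = 0.043465
P(M+2) = 4 × 0.4566^3 × 0.5434^1 = 0.206913
P(M+4) = 6 × 0.4566^2 × 0.5434^2 = 0.369371
P(M+6) = 4 × 0.4566^1 × 0.5434^3 = 0.293059
P(M+8) = 0.5434^4 = 0.087192
The M+4 peak is largest (0.369371); scaling to 100 gives 11.77 : 56.02 : 100.00 : 79.34 : 23.61.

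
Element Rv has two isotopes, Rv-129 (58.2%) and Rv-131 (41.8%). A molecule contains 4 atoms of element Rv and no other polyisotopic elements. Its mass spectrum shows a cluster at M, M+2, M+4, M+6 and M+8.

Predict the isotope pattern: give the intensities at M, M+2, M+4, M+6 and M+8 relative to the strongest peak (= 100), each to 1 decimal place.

Expanding (0.582 + 0.418)^4:
P(M) = 0.582^4 = 0.114734
P(M+2) = 4 × 0.582^3 × 0.418^1 = 0.329614
P(M+4) = 6 × 0.582^2 × 0.418^2 = 0.355099
P(M+6) = 4 × 0.582^1 × 0.418^3 = 0.170025
P(M+8) = 0.418^4 = 0.030528
The M+4 peak is largest (0.355099); scaling to 100 gives 32.3 : 92.8 : 100.0 : 47.9 : 8.6.

32.3 : 92.8 : 100.0 : 47.9 : 8.6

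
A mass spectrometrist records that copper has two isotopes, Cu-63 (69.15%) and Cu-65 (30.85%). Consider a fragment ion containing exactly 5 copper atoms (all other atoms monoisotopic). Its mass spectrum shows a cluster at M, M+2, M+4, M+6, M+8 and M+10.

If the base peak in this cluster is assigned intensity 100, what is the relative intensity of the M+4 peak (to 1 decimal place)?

89.2

(0.6915 + 0.3085)^5 gives M 0.1581, M+2 0.3527, M+4 0.3147, M+6 0.1404, M+8 0.0313, M+10 0.0028; the largest is M+2.
P(M+2) = C(5,1) × 0.6915^4 × 0.3085^1 = 5 × 0.2286487 × 0.3085 = 0.352691 (base)
P(M+4) = C(5,2) × 0.6915^3 × 0.3085^2 = 10 × 0.33065611 × 0.09517225 = 0.314693
Relative intensity = 0.314693 / 0.352691 × 100 = 89.2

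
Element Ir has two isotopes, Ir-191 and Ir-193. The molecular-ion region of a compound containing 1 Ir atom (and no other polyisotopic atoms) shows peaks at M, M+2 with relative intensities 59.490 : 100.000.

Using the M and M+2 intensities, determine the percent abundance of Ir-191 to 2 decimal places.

If p is the fraction of Ir that is Ir-191, then I(M+2)/I(M) = [C(1,1)·p^0·(1−p)] / p^1 = 1·(1−p)/p = 100.000/59.490 = 1.6810
(1−p)/p = 1.6810/1 = 1.6810  ⇒  p = 1/(1 + 1.6810) = 0.3730
Ir-191: 37.30%, Ir-193: 62.70%.

37.30%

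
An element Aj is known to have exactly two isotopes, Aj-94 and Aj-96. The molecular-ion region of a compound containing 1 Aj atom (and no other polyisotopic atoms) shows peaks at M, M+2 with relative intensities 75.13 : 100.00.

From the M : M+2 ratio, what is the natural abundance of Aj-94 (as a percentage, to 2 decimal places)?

Write p for the Aj-94 fraction. I(M+2)/I(M) = [C(1,1)·p^0·(1−p)] / p^1 = 1·(1−p)/p = 100.00/75.13 = 1.3310
(1−p)/p = 1.3310/1 = 1.3310  ⇒  p = 1/(1 + 1.3310) = 0.4290
Aj-94: 42.90%, Aj-96: 57.10%.

42.90%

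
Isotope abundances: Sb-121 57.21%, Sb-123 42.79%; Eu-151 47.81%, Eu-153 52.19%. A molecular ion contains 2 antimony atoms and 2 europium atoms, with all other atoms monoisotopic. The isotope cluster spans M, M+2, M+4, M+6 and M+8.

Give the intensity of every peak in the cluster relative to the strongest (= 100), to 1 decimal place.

19.9 : 73.3 : 100.0 : 59.9 : 13.3

Antimony pattern (n=2): 0.32729841 : 0.48960318 : 0.18309841
Europium pattern (n=2): 0.22857961 : 0.49904078 : 0.27237961
Convolve the two distributions (both contribute in 2-u steps):
  M: 0.32729841×0.22857961 = 0.074814
  M+2: 0.32729841×0.49904078 + 0.48960318×0.22857961 = 0.275249
  M+4: 0.32729841×0.27237961 + 0.48960318×0.49904078 + 0.18309841×0.22857961 = 0.375334
  M+6: 0.48960318×0.27237961 + 0.18309841×0.49904078 = 0.224731
  M+8: 0.18309841×0.27237961 = 0.049872
Scale to base peak (0.375334) = 100: 19.9 : 73.3 : 100.0 : 59.9 : 13.3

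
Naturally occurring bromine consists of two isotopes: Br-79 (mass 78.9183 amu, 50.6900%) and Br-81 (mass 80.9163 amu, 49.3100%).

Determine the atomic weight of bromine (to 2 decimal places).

79.90 amu

Average mass = Σ (abundance × isotope mass) = 0.506900 × 78.9183 + 0.493100 × 80.9163
= 40.00369 + 39.89983 = 79.90352 amu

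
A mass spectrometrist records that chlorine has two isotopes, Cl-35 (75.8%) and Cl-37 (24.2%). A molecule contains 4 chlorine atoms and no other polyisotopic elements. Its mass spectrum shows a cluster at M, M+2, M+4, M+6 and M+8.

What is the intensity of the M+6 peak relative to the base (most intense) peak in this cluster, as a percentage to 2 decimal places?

10.19%

(0.758 + 0.242)^4 gives M 0.3301, M+2 0.4216, M+4 0.2019, M+6 0.0430, M+8 0.0034; the largest is M+2.
P(M+2) = C(4,1) × 0.758^3 × 0.242^1 = 4 × 0.43551951 × 0.2420 = 0.421583 (base)
P(M+6) = C(4,3) × 0.758^1 × 0.242^3 = 4 × 0.7580 × 0.01417249 = 0.042971
Relative intensity = 0.042971 / 0.421583 × 100 = 10.19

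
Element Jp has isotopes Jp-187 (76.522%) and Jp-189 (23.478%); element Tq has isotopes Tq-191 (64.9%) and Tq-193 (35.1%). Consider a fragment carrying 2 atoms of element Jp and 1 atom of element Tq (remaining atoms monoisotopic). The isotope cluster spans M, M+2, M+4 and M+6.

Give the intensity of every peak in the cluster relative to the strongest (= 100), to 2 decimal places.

Element Jp pattern (n=2): 0.58556165 : 0.3593167 : 0.05512165
Element Tq pattern (n=1): 0.6490 : 0.3510
Convolve the two distributions (both contribute in 2-u steps):
  M: 0.58556165×0.6490 = 0.380030
  M+2: 0.58556165×0.3510 + 0.3593167×0.6490 = 0.438729
  M+4: 0.3593167×0.3510 + 0.05512165×0.6490 = 0.161894
  M+6: 0.05512165×0.3510 = 0.019348
Scale to base peak (0.438729) = 100: 86.62 : 100.00 : 36.90 : 4.41

86.62 : 100.00 : 36.90 : 4.41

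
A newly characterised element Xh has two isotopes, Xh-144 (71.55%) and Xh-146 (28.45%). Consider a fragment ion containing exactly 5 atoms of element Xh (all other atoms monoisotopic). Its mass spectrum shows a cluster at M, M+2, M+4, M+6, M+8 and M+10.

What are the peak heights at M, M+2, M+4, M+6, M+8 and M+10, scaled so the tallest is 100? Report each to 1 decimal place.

Each Xh atom is independently Xh-144 (p = 0.7155) or Xh-146 (q = 0.2845); the cluster is the binomial expansion (p + q)^5.
P(M) = 0.7155^5 = 0.187520
P(M+2) = 5 × 0.7155^4 × 0.2845^1 = 0.372813
P(M+4) = 10 × 0.7155^3 × 0.2845^2 = 0.296479
P(M+6) = 10 × 0.7155^2 × 0.2845^3 = 0.117887
P(M+8) = 5 × 0.7155^1 × 0.2845^4 = 0.023437
P(M+10) = 0.2845^5 = 0.001864
The M+2 peak is largest (0.372813); scaling to 100 gives 50.3 : 100.0 : 79.5 : 31.6 : 6.3 : 0.5.

50.3 : 100.0 : 79.5 : 31.6 : 6.3 : 0.5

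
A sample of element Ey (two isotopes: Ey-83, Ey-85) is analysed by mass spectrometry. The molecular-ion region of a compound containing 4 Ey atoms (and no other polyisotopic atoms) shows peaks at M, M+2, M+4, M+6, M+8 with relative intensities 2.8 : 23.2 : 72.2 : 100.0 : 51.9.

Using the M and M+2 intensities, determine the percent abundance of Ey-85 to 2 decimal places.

If p is the fraction of Ey that is Ey-83, then I(M+2)/I(M) = [C(4,1)·p^3·(1−p)] / p^4 = 4·(1−p)/p = 23.2/2.8 = 8.2857
(1−p)/p = 8.2857/4 = 2.0714  ⇒  p = 1/(1 + 2.0714) = 0.3256
Ey-83: 32.56%, Ey-85: 67.44%.

67.44%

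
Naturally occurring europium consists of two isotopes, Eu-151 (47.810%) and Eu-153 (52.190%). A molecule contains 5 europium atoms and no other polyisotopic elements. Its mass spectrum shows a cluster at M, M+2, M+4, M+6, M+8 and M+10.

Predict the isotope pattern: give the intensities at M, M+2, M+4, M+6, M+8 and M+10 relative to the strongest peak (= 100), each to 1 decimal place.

Expanding (0.47810 + 0.52190)^5:
P(M) = 0.47810^5 = 0.024980
P(M+2) = 5 × 0.47810^4 × 0.52190^1 = 0.136343
P(M+4) = 10 × 0.47810^3 × 0.52190^2 = 0.297667
P(M+6) = 10 × 0.47810^2 × 0.52190^3 = 0.324937
P(M+8) = 5 × 0.47810^1 × 0.52190^4 = 0.177353
P(M+10) = 0.52190^5 = 0.038720
The M+6 peak is largest (0.324937); scaling to 100 gives 7.7 : 42.0 : 91.6 : 100.0 : 54.6 : 11.9.

7.7 : 42.0 : 91.6 : 100.0 : 54.6 : 11.9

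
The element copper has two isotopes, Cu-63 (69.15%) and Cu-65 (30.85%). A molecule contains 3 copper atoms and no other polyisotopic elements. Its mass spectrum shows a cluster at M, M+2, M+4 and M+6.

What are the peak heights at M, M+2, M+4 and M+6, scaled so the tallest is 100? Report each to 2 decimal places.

Each Cu atom is independently Cu-63 (p = 0.6915) or Cu-65 (q = 0.3085); the cluster is the binomial expansion (p + q)^3.
P(M) = 0.6915^3 = 0.330656
P(M+2) = 3 × 0.6915^2 × 0.3085^1 = 0.442548
P(M+4) = 3 × 0.6915^1 × 0.3085^2 = 0.197435
P(M+6) = 0.3085^3 = 0.029361
The M+2 peak is largest (0.442548); scaling to 100 gives 74.72 : 100.00 : 44.61 : 6.63.

74.72 : 100.00 : 44.61 : 6.63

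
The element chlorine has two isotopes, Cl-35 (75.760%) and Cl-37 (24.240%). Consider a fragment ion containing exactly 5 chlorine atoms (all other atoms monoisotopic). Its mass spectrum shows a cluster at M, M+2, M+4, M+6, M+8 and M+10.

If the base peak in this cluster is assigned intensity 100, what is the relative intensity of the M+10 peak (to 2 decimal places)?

0.21

(0.75760 + 0.24240)^5 gives M 0.2496, M+2 0.3993, M+4 0.2555, M+6 0.0817, M+8 0.0131, M+10 0.0008; the largest is M+2.
P(M+2) = C(5,1) × 0.75760^4 × 0.24240^1 = 5 × 0.32942751 × 0.2424 = 0.399266 (base)
P(M+10) = C(5,5) × 0.75760^0 × 0.24240^5 = 1 × 1.0000 × 0.00083688 = 0.000837
Relative intensity = 0.000837 / 0.399266 × 100 = 0.21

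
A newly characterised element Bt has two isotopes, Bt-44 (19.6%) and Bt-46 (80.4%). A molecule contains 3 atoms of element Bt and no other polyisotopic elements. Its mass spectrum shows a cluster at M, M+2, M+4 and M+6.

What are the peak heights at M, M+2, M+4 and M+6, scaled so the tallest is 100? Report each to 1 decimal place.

1.4 : 17.8 : 73.1 : 100.0

The 3 Bt atoms are independent, so intensities follow the terms of (0.196 + 0.804)^3.
P(M) = 0.196^3 = 0.007530
P(M+2) = 3 × 0.196^2 × 0.804^1 = 0.092659
P(M+4) = 3 × 0.196^1 × 0.804^2 = 0.380093
P(M+6) = 0.804^3 = 0.519718
The M+6 peak is largest (0.519718); scaling to 100 gives 1.4 : 17.8 : 73.1 : 100.0.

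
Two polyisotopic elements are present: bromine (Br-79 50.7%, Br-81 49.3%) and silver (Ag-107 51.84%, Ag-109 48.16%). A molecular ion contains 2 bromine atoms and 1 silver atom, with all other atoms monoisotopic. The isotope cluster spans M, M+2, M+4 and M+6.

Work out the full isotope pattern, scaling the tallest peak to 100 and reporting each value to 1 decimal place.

Bromine pattern (n=2): 0.257049 : 0.499902 : 0.243049
Silver pattern (n=1): 0.5184 : 0.4816
Convolve the two distributions (both contribute in 2-u steps):
  M: 0.257049×0.5184 = 0.133254
  M+2: 0.257049×0.4816 + 0.499902×0.5184 = 0.382944
  M+4: 0.499902×0.4816 + 0.243049×0.5184 = 0.366749
  M+6: 0.243049×0.4816 = 0.117052
Scale to base peak (0.382944) = 100: 34.8 : 100.0 : 95.8 : 30.6

34.8 : 100.0 : 95.8 : 30.6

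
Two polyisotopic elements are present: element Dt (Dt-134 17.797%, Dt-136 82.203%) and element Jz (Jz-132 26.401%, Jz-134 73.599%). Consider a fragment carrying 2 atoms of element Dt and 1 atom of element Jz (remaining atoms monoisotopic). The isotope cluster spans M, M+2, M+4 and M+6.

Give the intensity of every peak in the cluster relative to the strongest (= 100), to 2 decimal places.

1.68 : 20.22 : 79.17 : 100.00

Element Dt pattern (n=2): 0.03167332 : 0.29259336 : 0.67573332
Element Jz pattern (n=1): 0.26401 : 0.73599
Convolve the two distributions (both contribute in 2-u steps):
  M: 0.03167332×0.26401 = 0.008362
  M+2: 0.03167332×0.73599 + 0.29259336×0.26401 = 0.100559
  M+4: 0.29259336×0.73599 + 0.67573332×0.26401 = 0.393746
  M+6: 0.67573332×0.73599 = 0.497333
Scale to base peak (0.497333) = 100: 1.68 : 20.22 : 79.17 : 100.00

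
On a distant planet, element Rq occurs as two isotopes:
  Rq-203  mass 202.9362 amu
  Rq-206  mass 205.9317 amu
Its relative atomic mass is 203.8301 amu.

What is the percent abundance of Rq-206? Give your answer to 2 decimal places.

29.84%

Let x be the fractional abundance of Rq-203; then Rq-206 has abundance 1 − x.
202.9362·x + 205.9317·(1 − x) = 203.8301
(202.9362 − 205.9317)·x = 203.8301 − 205.9317
x = -2.1016 / -2.9955 = 0.70159 → 70.16% Rq-203, 29.84% Rq-206.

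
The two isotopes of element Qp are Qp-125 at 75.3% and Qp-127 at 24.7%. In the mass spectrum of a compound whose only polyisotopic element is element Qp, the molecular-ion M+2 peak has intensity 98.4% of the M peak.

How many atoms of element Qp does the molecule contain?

With n Qp atoms, P(M+2)/P(M) = C(n,1)·p^(n−1)q / p^n = n·q/p = n · 0.247/0.753.
n = 0.984 × 0.753/0.247 = 3.00 ≈ 3

3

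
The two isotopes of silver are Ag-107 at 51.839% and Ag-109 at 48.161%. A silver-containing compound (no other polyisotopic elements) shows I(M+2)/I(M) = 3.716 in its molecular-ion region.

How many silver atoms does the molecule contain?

With n Ag atoms, P(M+2)/P(M) = C(n,1)·p^(n−1)q / p^n = n·q/p = n · 0.48161/0.51839.
n = 3.716 × 0.51839/0.48161 = 4.00 ≈ 4

4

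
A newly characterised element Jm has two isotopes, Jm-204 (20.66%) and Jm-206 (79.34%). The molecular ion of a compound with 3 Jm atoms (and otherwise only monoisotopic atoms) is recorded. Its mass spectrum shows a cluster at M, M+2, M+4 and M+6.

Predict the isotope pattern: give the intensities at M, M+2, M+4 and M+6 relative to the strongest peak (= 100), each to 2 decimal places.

1.77 : 20.34 : 78.12 : 100.00

The 3 Jm atoms are independent, so intensities follow the terms of (0.2066 + 0.7934)^3.
P(M) = 0.2066^3 = 0.008818
P(M+2) = 3 × 0.2066^2 × 0.7934^1 = 0.101595
P(M+4) = 3 × 0.2066^1 × 0.7934^2 = 0.390154
P(M+6) = 0.7934^3 = 0.499432
The M+6 peak is largest (0.499432); scaling to 100 gives 1.77 : 20.34 : 78.12 : 100.00.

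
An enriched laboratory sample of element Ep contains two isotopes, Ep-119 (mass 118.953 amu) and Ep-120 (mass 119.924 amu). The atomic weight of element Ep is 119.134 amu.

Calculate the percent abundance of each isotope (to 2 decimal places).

Let x be the fractional abundance of Ep-119; then Ep-120 has abundance 1 − x.
118.953·x + 119.924·(1 − x) = 119.134
(118.953 − 119.924)·x = 119.134 − 119.924
x = -0.790 / -0.971 = 0.81359 → 81.36% Ep-119, 18.64% Ep-120.

Ep-119: 81.36%, Ep-120: 18.64%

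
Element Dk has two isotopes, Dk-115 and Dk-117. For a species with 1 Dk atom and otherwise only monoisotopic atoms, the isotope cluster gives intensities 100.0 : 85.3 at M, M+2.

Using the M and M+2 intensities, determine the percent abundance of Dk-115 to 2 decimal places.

Let p = fractional abundance of Dk-115. I(M+2)/I(M) = [C(1,1)·p^0·(1−p)] / p^1 = 1·(1−p)/p = 85.3/100.0 = 0.8530
(1−p)/p = 0.8530/1 = 0.8530  ⇒  p = 1/(1 + 0.8530) = 0.5397
Dk-115: 53.97%, Dk-117: 46.03%.

53.97%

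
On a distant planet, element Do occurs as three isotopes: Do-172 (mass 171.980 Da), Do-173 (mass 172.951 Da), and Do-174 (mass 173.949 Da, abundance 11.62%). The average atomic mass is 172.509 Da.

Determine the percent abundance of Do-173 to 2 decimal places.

Let x and y be the fractions of Do-172 and Do-173. Then x + y = 1 − 0.1162 = 0.8838 and 171.980x + 172.951y = 172.509 − 0.1162×173.949 = 152.2961262.
Substituting: 171.980x + 172.951(0.8838 − x) = 152.2961262
(171.980 − 172.951)x = -0.5579676  ⇒  x = 0.57463, y = 0.30917
Do-172: 57.46%, Do-173: 30.92%.

30.92%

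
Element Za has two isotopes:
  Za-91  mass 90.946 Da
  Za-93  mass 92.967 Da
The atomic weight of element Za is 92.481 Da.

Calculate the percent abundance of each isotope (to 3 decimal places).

Za-91: 24.048%, Za-93: 75.952%

Let x be the fractional abundance of Za-91; then Za-93 has abundance 1 − x.
90.946·x + 92.967·(1 − x) = 92.481
(90.946 − 92.967)·x = 92.481 − 92.967
x = -0.486 / -2.021 = 0.24048 → 24.048% Za-91, 75.952% Za-93.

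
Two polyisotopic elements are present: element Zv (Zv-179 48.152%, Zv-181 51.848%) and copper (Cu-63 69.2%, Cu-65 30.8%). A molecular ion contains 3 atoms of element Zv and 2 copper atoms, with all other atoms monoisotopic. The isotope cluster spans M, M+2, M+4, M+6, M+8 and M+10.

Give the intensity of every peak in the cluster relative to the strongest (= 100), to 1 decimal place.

15.3 : 62.9 : 100.0 : 76.1 : 27.5 : 3.8

Element Zv pattern (n=3): 0.11164595 : 0.36064667 : 0.3883288 : 0.13937858
Copper pattern (n=2): 0.478864 : 0.426272 : 0.094864
Convolve the two distributions (both contribute in 2-u steps):
  M: 0.11164595×0.478864 = 0.053463
  M+2: 0.11164595×0.426272 + 0.36064667×0.478864 = 0.220292
  M+4: 0.11164595×0.094864 + 0.36064667×0.426272 + 0.3883288×0.478864 = 0.350281
  M+6: 0.36064667×0.094864 + 0.3883288×0.426272 + 0.13937858×0.478864 = 0.266489
  M+8: 0.3883288×0.094864 + 0.13937858×0.426272 = 0.096252
  M+10: 0.13937858×0.094864 = 0.013222
Scale to base peak (0.350281) = 100: 15.3 : 62.9 : 100.0 : 76.1 : 27.5 : 3.8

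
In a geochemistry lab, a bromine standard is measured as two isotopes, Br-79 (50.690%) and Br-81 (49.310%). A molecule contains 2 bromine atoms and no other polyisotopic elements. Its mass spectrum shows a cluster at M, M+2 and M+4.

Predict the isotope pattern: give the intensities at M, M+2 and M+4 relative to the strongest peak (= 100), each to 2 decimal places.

Each Br atom is independently Br-79 (p = 0.50690) or Br-81 (q = 0.49310); the cluster is the binomial expansion (p + q)^2.
P(M) = 0.50690^2 = 0.256948
P(M+2) = 2 × 0.50690^1 × 0.49310^1 = 0.499905
P(M+4) = 0.49310^2 = 0.243148
The M+2 peak is largest (0.499905); scaling to 100 gives 51.40 : 100.00 : 48.64.

51.40 : 100.00 : 48.64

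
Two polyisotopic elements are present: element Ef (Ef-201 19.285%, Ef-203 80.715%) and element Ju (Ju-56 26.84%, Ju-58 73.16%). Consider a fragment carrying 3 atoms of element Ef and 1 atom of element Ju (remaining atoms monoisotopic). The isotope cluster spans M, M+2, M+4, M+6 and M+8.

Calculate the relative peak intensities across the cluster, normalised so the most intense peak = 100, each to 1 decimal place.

Element Ef pattern (n=3): 0.00717231 : 0.09005644 : 0.37692019 : 0.52585106
Element Ju pattern (n=1): 0.2684 : 0.7316
Convolve the two distributions (both contribute in 2-u steps):
  M: 0.00717231×0.2684 = 0.001925
  M+2: 0.00717231×0.7316 + 0.09005644×0.2684 = 0.029418
  M+4: 0.09005644×0.7316 + 0.37692019×0.2684 = 0.167051
  M+6: 0.37692019×0.7316 + 0.52585106×0.2684 = 0.416893
  M+8: 0.52585106×0.7316 = 0.384713
Scale to base peak (0.416893) = 100: 0.5 : 7.1 : 40.1 : 100.0 : 92.3

0.5 : 7.1 : 40.1 : 100.0 : 92.3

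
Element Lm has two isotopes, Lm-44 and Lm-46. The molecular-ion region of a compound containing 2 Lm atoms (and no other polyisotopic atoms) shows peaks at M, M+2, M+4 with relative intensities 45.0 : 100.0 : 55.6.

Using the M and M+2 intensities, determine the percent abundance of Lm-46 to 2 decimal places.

Write p for the Lm-44 fraction. I(M+2)/I(M) = [C(2,1)·p^1·(1−p)] / p^2 = 2·(1−p)/p = 100.0/45.0 = 2.2222
(1−p)/p = 2.2222/2 = 1.1111  ⇒  p = 1/(1 + 1.1111) = 0.4737
Lm-44: 47.37%, Lm-46: 52.63%.

52.63%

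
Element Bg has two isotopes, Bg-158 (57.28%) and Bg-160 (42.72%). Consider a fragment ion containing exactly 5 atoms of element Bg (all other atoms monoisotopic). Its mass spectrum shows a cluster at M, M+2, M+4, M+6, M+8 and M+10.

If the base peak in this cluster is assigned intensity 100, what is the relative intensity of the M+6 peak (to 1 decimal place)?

74.6

(0.5728 + 0.4272)^5 gives M 0.0617, M+2 0.2299, M+4 0.3430, M+6 0.2558, M+8 0.0954, M+10 0.0142; the largest is M+4.
P(M+4) = C(5,2) × 0.5728^3 × 0.4272^2 = 10 × 0.18793559 × 0.18249984 = 0.342982 (base)
P(M+6) = C(5,3) × 0.5728^2 × 0.4272^3 = 10 × 0.32809984 × 0.07796393 = 0.255800
Relative intensity = 0.255800 / 0.342982 × 100 = 74.6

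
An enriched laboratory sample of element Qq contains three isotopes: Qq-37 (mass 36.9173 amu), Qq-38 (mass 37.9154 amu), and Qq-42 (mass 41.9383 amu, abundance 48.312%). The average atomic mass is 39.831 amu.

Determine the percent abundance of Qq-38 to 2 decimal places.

Let x and y be the fractions of Qq-37 and Qq-38. Then x + y = 1 − 0.48312 = 0.51688 and 36.9173x + 37.9154y = 39.831 − 0.48312×41.9383 = 19.569768504.
Substituting: 36.9173x + 37.9154(0.51688 − x) = 19.569768504
(36.9173 − 37.9154)x = -0.027943448  ⇒  x = 0.02800, y = 0.48888
Qq-37: 2.80%, Qq-38: 48.89%.

48.89%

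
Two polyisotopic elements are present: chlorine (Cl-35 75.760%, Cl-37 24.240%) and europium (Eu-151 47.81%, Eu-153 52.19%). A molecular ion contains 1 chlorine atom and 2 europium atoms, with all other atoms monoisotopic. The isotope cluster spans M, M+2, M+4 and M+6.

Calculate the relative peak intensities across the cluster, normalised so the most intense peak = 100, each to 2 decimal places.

39.95 : 100.00 : 75.51 : 15.23

Chlorine pattern (n=1): 0.7576 : 0.2424
Europium pattern (n=2): 0.22857961 : 0.49904078 : 0.27237961
Convolve the two distributions (both contribute in 2-u steps):
  M: 0.7576×0.22857961 = 0.173172
  M+2: 0.7576×0.49904078 + 0.2424×0.22857961 = 0.433481
  M+4: 0.7576×0.27237961 + 0.2424×0.49904078 = 0.327322
  M+6: 0.2424×0.27237961 = 0.066025
Scale to base peak (0.433481) = 100: 39.95 : 100.00 : 75.51 : 15.23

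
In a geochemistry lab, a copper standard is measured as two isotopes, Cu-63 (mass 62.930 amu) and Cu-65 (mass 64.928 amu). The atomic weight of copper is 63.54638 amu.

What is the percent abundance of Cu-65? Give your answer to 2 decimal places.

30.85%

With x = fraction of Cu-63 (so Cu-65 is 1 − x):
62.930·x + 64.928·(1 − x) = 63.54638
(62.930 − 64.928)·x = 63.54638 − 64.928
x = -1.38162 / -1.998 = 0.69150 → 69.15% Cu-63, 30.85% Cu-65.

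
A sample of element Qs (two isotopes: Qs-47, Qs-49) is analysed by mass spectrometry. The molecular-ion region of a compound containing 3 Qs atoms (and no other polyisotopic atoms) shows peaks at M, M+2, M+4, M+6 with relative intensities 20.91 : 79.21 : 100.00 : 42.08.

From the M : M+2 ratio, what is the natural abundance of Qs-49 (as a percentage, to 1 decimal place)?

Write p for the Qs-47 fraction. I(M+2)/I(M) = [C(3,1)·p^2·(1−p)] / p^3 = 3·(1−p)/p = 79.21/20.91 = 3.7881
(1−p)/p = 3.7881/3 = 1.2627  ⇒  p = 1/(1 + 1.2627) = 0.4419
Qs-47: 44.2%, Qs-49: 55.8%.

55.8%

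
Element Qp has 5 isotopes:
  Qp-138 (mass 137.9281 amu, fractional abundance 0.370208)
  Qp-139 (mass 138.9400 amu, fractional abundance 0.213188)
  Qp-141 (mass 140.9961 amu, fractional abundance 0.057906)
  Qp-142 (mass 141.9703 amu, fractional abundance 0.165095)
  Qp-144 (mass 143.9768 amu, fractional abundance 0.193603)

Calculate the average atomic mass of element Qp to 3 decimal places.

140.160 amu

Average mass = Σ (abundance × isotope mass) = 0.370208 × 137.9281 + 0.213188 × 138.9400 + 0.057906 × 140.9961 + 0.165095 × 141.9703 + 0.193603 × 143.9768
= 51.06209 + 29.62034 + 8.16452 + 23.43859 + 27.87434 = 140.15988 amu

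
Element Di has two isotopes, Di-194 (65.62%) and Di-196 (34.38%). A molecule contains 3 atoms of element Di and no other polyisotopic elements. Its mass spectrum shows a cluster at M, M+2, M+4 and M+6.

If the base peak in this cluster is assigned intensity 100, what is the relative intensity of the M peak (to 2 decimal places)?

Binomial terms of (0.6562 + 0.3438)^3: M 0.2826, M+2 0.4441, M+4 0.2327, M+6 0.0406 → M+2 is the base peak.
P(M+2) = C(3,1) × 0.6562^2 × 0.3438^1 = 3 × 0.43059844 × 0.3438 = 0.444119 (base)
P(M) = C(3,0) × 0.6562^3 × 0.3438^0 = 1 × 0.2825587 × 1.0000 = 0.282559
Relative intensity = 0.282559 / 0.444119 × 100 = 63.62

63.62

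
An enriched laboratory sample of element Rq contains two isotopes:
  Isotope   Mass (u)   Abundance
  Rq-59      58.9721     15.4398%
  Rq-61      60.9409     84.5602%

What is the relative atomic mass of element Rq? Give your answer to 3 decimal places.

60.637 u

Average mass = Σ (abundance × isotope mass) = 0.154398 × 58.9721 + 0.845602 × 60.9409
= 9.10517 + 51.53175 = 60.63692 u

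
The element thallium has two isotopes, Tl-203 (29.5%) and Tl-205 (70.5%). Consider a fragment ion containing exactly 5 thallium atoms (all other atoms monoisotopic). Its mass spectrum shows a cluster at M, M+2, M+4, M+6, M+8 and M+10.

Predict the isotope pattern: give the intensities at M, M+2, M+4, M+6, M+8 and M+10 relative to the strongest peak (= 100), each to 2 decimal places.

Each Tl atom is independently Tl-203 (p = 0.295) or Tl-205 (q = 0.705); the cluster is the binomial expansion (p + q)^5.
P(M) = 0.295^5 = 0.002234
P(M+2) = 5 × 0.295^4 × 0.705^1 = 0.026696
P(M+4) = 10 × 0.295^3 × 0.705^2 = 0.127598
P(M+6) = 10 × 0.295^2 × 0.705^3 = 0.304938
P(M+8) = 5 × 0.295^1 × 0.705^4 = 0.364375
P(M+10) = 0.705^5 = 0.174159
The M+8 peak is largest (0.364375); scaling to 100 gives 0.61 : 7.33 : 35.02 : 83.69 : 100.00 : 47.80.

0.61 : 7.33 : 35.02 : 83.69 : 100.00 : 47.80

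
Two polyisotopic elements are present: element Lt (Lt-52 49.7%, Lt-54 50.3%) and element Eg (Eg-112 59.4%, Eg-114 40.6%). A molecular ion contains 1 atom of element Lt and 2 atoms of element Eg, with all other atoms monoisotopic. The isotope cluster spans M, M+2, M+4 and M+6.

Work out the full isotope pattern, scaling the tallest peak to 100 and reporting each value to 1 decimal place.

42.0 : 100.0 : 77.8 : 19.9

Element Lt pattern (n=1): 0.4970 : 0.5030
Element Eg pattern (n=2): 0.352836 : 0.482328 : 0.164836
Convolve the two distributions (both contribute in 2-u steps):
  M: 0.4970×0.352836 = 0.175359
  M+2: 0.4970×0.482328 + 0.5030×0.352836 = 0.417194
  M+4: 0.4970×0.164836 + 0.5030×0.482328 = 0.324534
  M+6: 0.5030×0.164836 = 0.082913
Scale to base peak (0.417194) = 100: 42.0 : 100.0 : 77.8 : 19.9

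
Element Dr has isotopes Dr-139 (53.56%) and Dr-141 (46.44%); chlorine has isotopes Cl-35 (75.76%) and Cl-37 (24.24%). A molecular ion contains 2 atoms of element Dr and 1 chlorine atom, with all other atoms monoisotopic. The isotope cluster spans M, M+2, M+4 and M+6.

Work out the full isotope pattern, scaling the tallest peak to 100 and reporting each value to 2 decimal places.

Element Dr pattern (n=2): 0.28686736 : 0.49746528 : 0.21566736
Chlorine pattern (n=1): 0.7576 : 0.2424
Convolve the two distributions (both contribute in 2-u steps):
  M: 0.28686736×0.7576 = 0.217331
  M+2: 0.28686736×0.2424 + 0.49746528×0.7576 = 0.446416
  M+4: 0.49746528×0.2424 + 0.21566736×0.7576 = 0.283975
  M+6: 0.21566736×0.2424 = 0.052278
Scale to base peak (0.446416) = 100: 48.68 : 100.00 : 63.61 : 11.71

48.68 : 100.00 : 63.61 : 11.71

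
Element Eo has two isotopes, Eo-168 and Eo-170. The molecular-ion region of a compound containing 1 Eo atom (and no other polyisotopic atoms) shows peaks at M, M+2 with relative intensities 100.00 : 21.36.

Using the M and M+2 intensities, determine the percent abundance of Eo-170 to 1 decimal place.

17.6%

Write p for the Eo-168 fraction. I(M+2)/I(M) = [C(1,1)·p^0·(1−p)] / p^1 = 1·(1−p)/p = 21.36/100.00 = 0.2136
(1−p)/p = 0.2136/1 = 0.2136  ⇒  p = 1/(1 + 0.2136) = 0.8240
Eo-168: 82.4%, Eo-170: 17.6%.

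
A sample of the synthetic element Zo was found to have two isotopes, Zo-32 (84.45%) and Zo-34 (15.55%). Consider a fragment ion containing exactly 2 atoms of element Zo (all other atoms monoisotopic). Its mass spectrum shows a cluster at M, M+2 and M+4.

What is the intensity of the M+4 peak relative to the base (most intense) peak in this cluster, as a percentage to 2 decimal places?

Term probabilities: M 0.7132, M+2 0.2626, M+4 0.0242. Base peak = M.
P(M) = C(2,0) × 0.8445^2 × 0.1555^0 = 1 × 0.71318025 × 1.0000 = 0.713180 (base)
P(M+4) = C(2,2) × 0.8445^0 × 0.1555^2 = 1 × 1.0000 × 0.02418025 = 0.024180
Relative intensity = 0.024180 / 0.713180 × 100 = 3.39

3.39%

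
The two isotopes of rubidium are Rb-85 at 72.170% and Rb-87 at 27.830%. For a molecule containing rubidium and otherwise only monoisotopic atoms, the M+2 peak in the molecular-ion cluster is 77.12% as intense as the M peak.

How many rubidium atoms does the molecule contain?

2

The M+2/M ratio from n Rb atoms is n · q/p = n · 0.27830/0.72170.
n = 0.7712 × 0.72170/0.27830 = 2.00 ≈ 2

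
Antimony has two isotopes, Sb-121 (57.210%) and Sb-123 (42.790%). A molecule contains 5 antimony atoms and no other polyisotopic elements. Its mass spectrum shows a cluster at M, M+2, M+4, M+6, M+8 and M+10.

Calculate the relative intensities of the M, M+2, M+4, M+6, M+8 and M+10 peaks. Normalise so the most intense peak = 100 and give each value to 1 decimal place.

17.9 : 66.8 : 100.0 : 74.8 : 28.0 : 4.2

Expanding (0.57210 + 0.42790)^5:
P(M) = 0.57210^5 = 0.061286
P(M+2) = 5 × 0.57210^4 × 0.42790^1 = 0.229192
P(M+4) = 10 × 0.57210^3 × 0.42790^2 = 0.342847
P(M+6) = 10 × 0.57210^2 × 0.42790^3 = 0.256431
P(M+8) = 5 × 0.57210^1 × 0.42790^4 = 0.095898
P(M+10) = 0.42790^5 = 0.014345
The M+4 peak is largest (0.342847); scaling to 100 gives 17.9 : 66.8 : 100.0 : 74.8 : 28.0 : 4.2.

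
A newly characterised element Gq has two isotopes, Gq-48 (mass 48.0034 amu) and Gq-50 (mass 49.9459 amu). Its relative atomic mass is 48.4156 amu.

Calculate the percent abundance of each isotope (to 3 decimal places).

With x = fraction of Gq-48 (so Gq-50 is 1 − x):
48.0034·x + 49.9459·(1 − x) = 48.4156
(48.0034 − 49.9459)·x = 48.4156 − 49.9459
x = -1.5303 / -1.9425 = 0.78780 → 78.780% Gq-48, 21.220% Gq-50.

Gq-48: 78.780%, Gq-50: 21.220%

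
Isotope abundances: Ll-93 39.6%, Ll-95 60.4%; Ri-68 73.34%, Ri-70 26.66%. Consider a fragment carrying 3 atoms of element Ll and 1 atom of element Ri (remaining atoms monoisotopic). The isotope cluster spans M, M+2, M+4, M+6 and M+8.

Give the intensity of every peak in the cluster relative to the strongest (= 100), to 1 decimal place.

11.6 : 57.2 : 100.0 : 70.4 : 14.9

Element Ll pattern (n=3): 0.06209914 : 0.28415059 : 0.43340141 : 0.22034886
Element Ri pattern (n=1): 0.7334 : 0.2666
Convolve the two distributions (both contribute in 2-u steps):
  M: 0.06209914×0.7334 = 0.045544
  M+2: 0.06209914×0.2666 + 0.28415059×0.7334 = 0.224952
  M+4: 0.28415059×0.2666 + 0.43340141×0.7334 = 0.393611
  M+6: 0.43340141×0.2666 + 0.22034886×0.7334 = 0.277149
  M+8: 0.22034886×0.2666 = 0.058745
Scale to base peak (0.393611) = 100: 11.6 : 57.2 : 100.0 : 70.4 : 14.9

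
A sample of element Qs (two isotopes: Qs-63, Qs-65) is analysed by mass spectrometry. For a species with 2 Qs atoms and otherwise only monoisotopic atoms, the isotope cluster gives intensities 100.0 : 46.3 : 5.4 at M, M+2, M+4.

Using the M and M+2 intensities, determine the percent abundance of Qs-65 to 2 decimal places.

Write p for the Qs-63 fraction. I(M+2)/I(M) = [C(2,1)·p^1·(1−p)] / p^2 = 2·(1−p)/p = 46.3/100.0 = 0.4630
(1−p)/p = 0.4630/2 = 0.2315  ⇒  p = 1/(1 + 0.2315) = 0.8120
Qs-63: 81.20%, Qs-65: 18.80%.

18.80%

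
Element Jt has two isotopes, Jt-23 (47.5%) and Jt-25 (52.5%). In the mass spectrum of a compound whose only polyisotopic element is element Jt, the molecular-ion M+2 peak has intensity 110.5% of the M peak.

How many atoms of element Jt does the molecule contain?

1

For n independent Jt atoms, I(M+2)/I(M) = n · (abundance Jt-25) / (abundance Jt-23) = n · 0.525/0.475.
n = 1.105 × 0.475/0.525 = 1.00 ≈ 1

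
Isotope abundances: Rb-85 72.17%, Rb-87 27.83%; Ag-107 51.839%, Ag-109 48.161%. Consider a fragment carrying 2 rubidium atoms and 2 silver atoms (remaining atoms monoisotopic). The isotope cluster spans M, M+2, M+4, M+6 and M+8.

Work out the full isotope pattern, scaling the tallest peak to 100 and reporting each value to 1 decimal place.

38.0 : 100.0 : 93.0 : 35.8 : 4.9

Rubidium pattern (n=2): 0.52085089 : 0.40169822 : 0.07745089
Silver pattern (n=2): 0.26872819 : 0.49932362 : 0.23194819
Convolve the two distributions (both contribute in 2-u steps):
  M: 0.52085089×0.26872819 = 0.139967
  M+2: 0.52085089×0.49932362 + 0.40169822×0.26872819 = 0.368021
  M+4: 0.52085089×0.23194819 + 0.40169822×0.49932362 + 0.07745089×0.26872819 = 0.342201
  M+6: 0.40169822×0.23194819 + 0.07745089×0.49932362 = 0.131846
  M+8: 0.07745089×0.23194819 = 0.017965
Scale to base peak (0.368021) = 100: 38.0 : 100.0 : 93.0 : 35.8 : 4.9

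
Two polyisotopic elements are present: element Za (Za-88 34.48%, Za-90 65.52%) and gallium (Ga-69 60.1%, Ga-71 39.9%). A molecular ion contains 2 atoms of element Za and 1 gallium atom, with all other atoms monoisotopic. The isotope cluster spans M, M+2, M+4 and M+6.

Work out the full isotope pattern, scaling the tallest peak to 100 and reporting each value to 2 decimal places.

Element Za pattern (n=2): 0.11888704 : 0.45182592 : 0.42928704
Gallium pattern (n=1): 0.6010 : 0.3990
Convolve the two distributions (both contribute in 2-u steps):
  M: 0.11888704×0.6010 = 0.071451
  M+2: 0.11888704×0.3990 + 0.45182592×0.6010 = 0.318983
  M+4: 0.45182592×0.3990 + 0.42928704×0.6010 = 0.438280
  M+6: 0.42928704×0.3990 = 0.171286
Scale to base peak (0.438280) = 100: 16.30 : 72.78 : 100.00 : 39.08

16.30 : 72.78 : 100.00 : 39.08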